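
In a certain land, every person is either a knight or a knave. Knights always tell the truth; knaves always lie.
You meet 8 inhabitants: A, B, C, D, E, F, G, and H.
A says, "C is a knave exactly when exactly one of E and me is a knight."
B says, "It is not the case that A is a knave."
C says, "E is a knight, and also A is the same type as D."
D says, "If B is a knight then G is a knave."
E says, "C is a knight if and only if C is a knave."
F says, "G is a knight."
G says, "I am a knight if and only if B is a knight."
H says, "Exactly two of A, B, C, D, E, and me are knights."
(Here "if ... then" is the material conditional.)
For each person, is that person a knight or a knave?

A is a knight, B is a knight, C is a knave, D is a knight, E is a knave, F is a knave, G is a knave, and H is a knave.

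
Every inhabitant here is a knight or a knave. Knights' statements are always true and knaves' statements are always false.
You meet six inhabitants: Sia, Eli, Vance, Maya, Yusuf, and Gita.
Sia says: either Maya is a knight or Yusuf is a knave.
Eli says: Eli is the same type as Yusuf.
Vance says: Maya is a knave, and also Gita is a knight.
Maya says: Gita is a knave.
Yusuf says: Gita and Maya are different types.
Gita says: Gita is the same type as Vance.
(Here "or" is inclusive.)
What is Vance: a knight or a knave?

Consistent assignments: {Sia=knave, Eli=knight, Vance=knight, Maya=knave, Yusuf=knight, Gita=knight}; {Sia=knave, Eli=knave, Vance=knight, Maya=knave, Yusuf=knight, Gita=knight}
In every consistent assignment, Vance is a knight.

Vance is a knight.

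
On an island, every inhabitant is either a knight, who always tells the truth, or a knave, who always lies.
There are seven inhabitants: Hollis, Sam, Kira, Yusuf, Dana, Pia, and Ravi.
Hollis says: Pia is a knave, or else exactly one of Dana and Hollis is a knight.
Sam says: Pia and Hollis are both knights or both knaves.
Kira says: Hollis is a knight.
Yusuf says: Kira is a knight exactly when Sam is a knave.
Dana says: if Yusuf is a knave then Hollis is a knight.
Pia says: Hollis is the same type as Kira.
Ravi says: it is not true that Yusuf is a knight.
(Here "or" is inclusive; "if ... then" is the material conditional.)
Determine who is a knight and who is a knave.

Hollis is a knave; "Pia is a knave, or else exactly one of Dana and Hollis is a knight" is false, as required.
Sam is a knave, so "Pia and Hollis are both knights or both knaves" must be false — and it is.
Kira is a knave, and the claim "Hollis is a knight" is indeed false.
Yusuf is a knave; "Kira is a knight exactly when Sam is a knave" is false, as required.
As a knave, Dana's statement "if Yusuf is a knave then Hollis is a knight" should be false; it is.
Since Pia is a knight, "Hollis is the same type as Kira" needs to be true, which holds.
Ravi is a knight; "it is not true that Yusuf is a knight" is true, as required.

Knights: Pia and Ravi. Knaves: Hollis, Sam, Kira, Yusuf, and Dana.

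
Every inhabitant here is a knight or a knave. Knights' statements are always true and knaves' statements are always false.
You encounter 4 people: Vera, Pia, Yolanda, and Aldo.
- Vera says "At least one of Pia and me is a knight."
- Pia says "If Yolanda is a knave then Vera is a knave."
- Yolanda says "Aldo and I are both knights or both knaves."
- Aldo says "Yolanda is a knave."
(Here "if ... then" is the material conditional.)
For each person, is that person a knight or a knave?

Vera is a knight, Pia is a knave, Yolanda is a knave, and Aldo is a knight.

Vera is a knight, and the claim "at least one of Pia and me is a knight" is indeed true.
Pia is a knave; "if Yolanda is a knave then Vera is a knave" is False, as required.
Yolanda (knave): "Aldo and I are both knights or both knaves" — False. ✓
Aldo is a knight; "Yolanda is a knave" is true, as required.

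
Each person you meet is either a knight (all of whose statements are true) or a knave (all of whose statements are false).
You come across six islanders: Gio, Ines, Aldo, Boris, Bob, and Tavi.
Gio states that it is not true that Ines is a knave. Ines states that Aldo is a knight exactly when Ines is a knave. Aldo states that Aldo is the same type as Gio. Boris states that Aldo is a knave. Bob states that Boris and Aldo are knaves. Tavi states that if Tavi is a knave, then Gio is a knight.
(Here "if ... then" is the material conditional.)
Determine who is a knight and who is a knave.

Gio is a knight, Ines is a knight, Aldo is a knave, Boris is a knight, Bob is a knave, and Tavi is a knight.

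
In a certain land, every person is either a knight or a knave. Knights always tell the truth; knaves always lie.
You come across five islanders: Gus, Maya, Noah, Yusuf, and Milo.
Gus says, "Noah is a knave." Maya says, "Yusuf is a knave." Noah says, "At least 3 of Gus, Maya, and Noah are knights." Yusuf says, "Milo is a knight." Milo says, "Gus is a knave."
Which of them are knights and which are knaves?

As a knight, Gus's statement "Noah is a knave" should be true; it is.
Maya is a knight, so "Yusuf is a knave" must be true — and it is.
Since Noah is a knave, "at least 3 of Gus, Maya, and Noah are knights" needs to be False, which holds.
Yusuf (knave): "Milo is a knight" — False. ✓
Milo (knave): "Gus is a knave" — False. ✓

Knights: Gus and Maya. Knaves: Noah, Yusuf, and Milo.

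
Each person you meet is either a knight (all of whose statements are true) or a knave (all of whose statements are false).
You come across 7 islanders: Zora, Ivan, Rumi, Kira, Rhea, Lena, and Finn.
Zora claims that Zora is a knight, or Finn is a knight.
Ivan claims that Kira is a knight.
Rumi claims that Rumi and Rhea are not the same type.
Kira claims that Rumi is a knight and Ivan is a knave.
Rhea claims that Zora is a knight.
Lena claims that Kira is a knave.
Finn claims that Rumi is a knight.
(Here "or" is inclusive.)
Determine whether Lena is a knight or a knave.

Lena is a knight.

Consistent assignments: {Zora=knave, Ivan=knave, Rumi=knave, Kira=knave, Rhea=knave, Lena=knight, Finn=knave}
In every consistent assignment, Lena is a knight.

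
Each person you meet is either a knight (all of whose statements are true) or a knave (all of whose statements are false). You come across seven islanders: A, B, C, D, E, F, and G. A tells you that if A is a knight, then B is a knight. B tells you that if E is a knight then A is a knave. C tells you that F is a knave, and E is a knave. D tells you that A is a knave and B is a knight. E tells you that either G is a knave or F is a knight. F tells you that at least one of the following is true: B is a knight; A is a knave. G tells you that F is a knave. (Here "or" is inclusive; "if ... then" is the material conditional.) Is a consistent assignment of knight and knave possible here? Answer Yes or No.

No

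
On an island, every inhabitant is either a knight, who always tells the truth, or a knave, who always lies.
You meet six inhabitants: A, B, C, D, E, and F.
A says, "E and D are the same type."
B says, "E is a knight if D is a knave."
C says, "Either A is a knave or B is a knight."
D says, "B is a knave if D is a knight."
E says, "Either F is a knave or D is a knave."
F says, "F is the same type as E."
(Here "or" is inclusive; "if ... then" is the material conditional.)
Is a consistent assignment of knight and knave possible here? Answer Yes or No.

Checking all 64 assignments, each has at least one speaker whose statement's truth value contradicts their type.

No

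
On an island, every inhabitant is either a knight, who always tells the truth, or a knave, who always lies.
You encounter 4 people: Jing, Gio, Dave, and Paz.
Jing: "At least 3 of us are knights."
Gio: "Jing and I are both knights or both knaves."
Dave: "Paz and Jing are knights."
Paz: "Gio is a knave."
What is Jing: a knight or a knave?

Jing is a knight.

Consistent assignments: {Jing=knight, Gio=knave, Dave=knight, Paz=knight}
In every consistent assignment, Jing is a knight.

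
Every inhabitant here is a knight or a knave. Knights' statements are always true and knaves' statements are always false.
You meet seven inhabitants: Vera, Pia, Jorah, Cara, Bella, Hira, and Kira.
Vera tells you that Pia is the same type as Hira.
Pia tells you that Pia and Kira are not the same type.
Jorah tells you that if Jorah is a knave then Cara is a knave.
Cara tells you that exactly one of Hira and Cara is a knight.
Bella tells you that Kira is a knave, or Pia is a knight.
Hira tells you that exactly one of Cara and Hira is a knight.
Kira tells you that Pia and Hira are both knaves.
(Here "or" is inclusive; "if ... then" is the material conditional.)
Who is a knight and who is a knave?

Vera is a knave; "Pia is the same type as Hira" is False, as required.
Since Pia is a knight, "Pia and Kira are not the same type" needs to be true, which holds.
Jorah (knight): "if Jorah is a knave then Cara is a knave" — true. ✓
Cara is a knave, and the claim "exactly one of Hira and Cara is a knight" is indeed False.
As a knight, Bella's statement "Kira is a knave, or Pia is a knight" should be true; it is.
Hira is a knave, and the claim "exactly one of Cara and Hira is a knight" is indeed False.
Kira is a knave; "Pia and Hira are both knaves" is False, as required.

Vera is a knave, Pia is a knight, Jorah is a knight, Cara is a knave, Bella is a knight, Hira is a knave, and Kira is a knave.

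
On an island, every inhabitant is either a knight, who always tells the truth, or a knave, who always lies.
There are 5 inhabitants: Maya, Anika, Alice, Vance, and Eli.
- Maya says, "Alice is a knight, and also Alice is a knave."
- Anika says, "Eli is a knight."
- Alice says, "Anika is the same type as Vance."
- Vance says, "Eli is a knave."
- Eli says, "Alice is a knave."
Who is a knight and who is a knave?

Maya is a knave, Anika is a knight, Alice is a knave, Vance is a knave, and Eli is a knight.

Maya is a knave, and the claim "Alice is a knight, and also Alice is a knave" is indeed False.
Anika (knight): "Eli is a knight" — True. ✓
Alice is a knave, and the claim "Anika is the same type as Vance" is indeed False.
Vance is a knave; "Eli is a knave" is False, as required.
Eli is a knight; "Alice is a knave" is True, as required.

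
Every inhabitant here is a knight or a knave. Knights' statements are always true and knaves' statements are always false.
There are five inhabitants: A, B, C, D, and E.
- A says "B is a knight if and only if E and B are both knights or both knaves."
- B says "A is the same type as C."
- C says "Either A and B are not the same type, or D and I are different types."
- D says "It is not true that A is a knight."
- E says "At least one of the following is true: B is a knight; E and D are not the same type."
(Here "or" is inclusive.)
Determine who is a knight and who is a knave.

A is a knight, B is a knight, C is a knight, D is a knave, and E is a knight.

A is a knight, and the claim "B is a knight if and only if E and B are both knights or both knaves" is indeed True.
Since B is a knight, "A is the same type as C" needs to be True, which holds.
Since C is a knight, "either A and B are not the same type, or D and I are different types" needs to be True, which holds.
D is a knave; "it is not true that A is a knight" is false, as required.
Since E is a knight, "at least one of the following is true: B is a knight; E and D are not the same type" needs to be True, which holds.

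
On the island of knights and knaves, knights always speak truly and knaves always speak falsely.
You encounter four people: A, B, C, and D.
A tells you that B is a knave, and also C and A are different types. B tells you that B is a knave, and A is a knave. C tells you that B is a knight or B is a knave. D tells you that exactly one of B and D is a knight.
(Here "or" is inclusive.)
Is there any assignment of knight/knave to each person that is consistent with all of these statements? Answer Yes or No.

No

Checking all 16 assignments, each has at least one speaker whose statement's truth value contradicts their type.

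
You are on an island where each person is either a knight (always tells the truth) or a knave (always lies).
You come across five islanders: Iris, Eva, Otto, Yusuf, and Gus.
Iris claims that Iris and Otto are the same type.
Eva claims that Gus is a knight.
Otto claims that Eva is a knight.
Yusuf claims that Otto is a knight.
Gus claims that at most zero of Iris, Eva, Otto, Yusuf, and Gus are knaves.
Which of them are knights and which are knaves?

Iris is a knight, Eva is a knight, Otto is a knight, Yusuf is a knight, and Gus is a knight.

Since Iris is a knight, "Iris and Otto are the same type" needs to be True, which holds.
Eva is a knight, and the claim "Gus is a knight" is indeed True.
As a knight, Otto's statement "Eva is a knight" should be True; it is.
Yusuf (knight): "Otto is a knight" — True. ✓
Gus is a knight; "at most zero of Iris, Eva, Otto, Yusuf, and Gus are knaves" is True, as required.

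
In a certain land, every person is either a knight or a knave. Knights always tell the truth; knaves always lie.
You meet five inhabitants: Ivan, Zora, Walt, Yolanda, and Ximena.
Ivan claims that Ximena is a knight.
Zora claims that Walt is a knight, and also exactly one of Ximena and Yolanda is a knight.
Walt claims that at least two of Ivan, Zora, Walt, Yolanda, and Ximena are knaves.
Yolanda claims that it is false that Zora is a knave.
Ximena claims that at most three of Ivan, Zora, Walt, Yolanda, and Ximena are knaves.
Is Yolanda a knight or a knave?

Yolanda is a knave.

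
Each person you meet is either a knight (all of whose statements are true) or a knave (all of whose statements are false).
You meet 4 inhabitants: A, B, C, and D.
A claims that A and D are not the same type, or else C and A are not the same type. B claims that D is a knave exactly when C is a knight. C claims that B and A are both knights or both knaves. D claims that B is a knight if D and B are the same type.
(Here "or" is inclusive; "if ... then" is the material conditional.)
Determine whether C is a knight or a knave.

C is a knave.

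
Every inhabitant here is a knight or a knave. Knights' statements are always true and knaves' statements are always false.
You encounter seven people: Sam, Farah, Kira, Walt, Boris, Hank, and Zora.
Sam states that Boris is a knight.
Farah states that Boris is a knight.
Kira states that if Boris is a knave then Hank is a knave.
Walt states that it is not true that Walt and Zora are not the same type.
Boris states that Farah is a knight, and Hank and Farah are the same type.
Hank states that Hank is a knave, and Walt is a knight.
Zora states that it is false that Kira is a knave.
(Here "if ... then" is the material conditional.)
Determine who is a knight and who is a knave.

Sam is a knave, Farah is a knave, Kira is a knight, Walt is a knave, Boris is a knave, Hank is a knave, and Zora is a knight.

Sam (knave): "Boris is a knight" — false. ✓
Since Farah is a knave, "Boris is a knight" needs to be false, which holds.
As a knight, Kira's statement "if Boris is a knave then Hank is a knave" should be true; it is.
Since Walt is a knave, "it is not true that Walt and Zora are not the same type" needs to be false, which holds.
As a knave, Boris's statement "Farah is a knight, and Hank and Farah are the same type" should be false; it is.
Hank is a knave, so "Hank is a knave, and Walt is a knight" must be false — and it is.
Zora is a knight; "it is false that Kira is a knave" is true, as required.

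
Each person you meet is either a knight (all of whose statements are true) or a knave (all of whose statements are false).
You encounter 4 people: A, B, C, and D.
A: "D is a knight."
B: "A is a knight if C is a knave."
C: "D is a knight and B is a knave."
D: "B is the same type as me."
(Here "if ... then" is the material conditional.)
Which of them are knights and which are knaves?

A is a knight, B is a knight, C is a knave, and D is a knight.

Suppose A is a knave. Then A's statement "D is a knight" would have to be false. Checking the 8 ways to assign the others, none is consistent with every speaker.
(For instance, with B=knight, C=knave, D=knight, A's claim "D is a knight" comes out true where it would need to be false.)
So A must be a knight, making "D is a knight" true. Taking A=knight, B=knight, C=knave, D=knight, each remaining statement checks out:
  B (knight): "A is a knight if C is a knave" — true. ✓
  C (knave): "D is a knight and B is a knave" — false. ✓
  D (knight): "B is the same type as me" — true. ✓
This is the unique consistent assignment.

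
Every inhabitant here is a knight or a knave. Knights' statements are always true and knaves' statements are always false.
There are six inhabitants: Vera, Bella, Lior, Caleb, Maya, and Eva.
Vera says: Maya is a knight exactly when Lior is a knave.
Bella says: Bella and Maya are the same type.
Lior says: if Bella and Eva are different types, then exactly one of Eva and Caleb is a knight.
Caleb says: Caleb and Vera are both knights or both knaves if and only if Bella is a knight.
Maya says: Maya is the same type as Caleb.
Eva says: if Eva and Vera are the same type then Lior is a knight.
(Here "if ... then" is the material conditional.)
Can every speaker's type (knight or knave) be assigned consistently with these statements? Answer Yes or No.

No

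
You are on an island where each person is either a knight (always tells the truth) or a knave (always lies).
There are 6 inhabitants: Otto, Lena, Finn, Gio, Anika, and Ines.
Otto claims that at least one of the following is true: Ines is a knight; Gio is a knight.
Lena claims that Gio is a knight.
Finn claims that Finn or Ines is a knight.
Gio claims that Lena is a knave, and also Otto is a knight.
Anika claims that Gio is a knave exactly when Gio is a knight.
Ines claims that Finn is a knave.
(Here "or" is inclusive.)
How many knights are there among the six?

1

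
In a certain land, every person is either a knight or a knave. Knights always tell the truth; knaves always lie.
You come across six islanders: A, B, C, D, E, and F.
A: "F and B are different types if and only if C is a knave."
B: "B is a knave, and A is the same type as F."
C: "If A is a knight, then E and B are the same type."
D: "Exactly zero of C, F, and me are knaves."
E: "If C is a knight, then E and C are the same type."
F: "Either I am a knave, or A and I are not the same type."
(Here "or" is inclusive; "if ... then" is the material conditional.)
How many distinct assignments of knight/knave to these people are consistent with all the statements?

Consistent assignments:
  A=knave, B=knave, C=knight, D=knight, E=knight, F=knight
  A=knave, B=knave, C=knight, D=knight, E=knave, F=knight
  A=knave, B=knave, C=knight, D=knave, E=knight, F=knight
  A=knave, B=knave, C=knight, D=knave, E=knave, F=knight

4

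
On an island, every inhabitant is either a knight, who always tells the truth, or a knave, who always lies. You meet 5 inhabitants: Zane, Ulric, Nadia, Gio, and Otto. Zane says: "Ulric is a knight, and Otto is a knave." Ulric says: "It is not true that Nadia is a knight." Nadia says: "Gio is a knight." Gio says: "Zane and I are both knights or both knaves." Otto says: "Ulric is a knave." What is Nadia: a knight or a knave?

Nadia is a knave.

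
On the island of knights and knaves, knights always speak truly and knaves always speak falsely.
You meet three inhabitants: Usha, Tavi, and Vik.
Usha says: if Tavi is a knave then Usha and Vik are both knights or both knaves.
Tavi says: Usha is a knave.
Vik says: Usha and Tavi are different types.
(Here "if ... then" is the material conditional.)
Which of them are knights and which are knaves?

Knights: Usha and Vik. Knaves: Tavi.

Usha (knight): "if Tavi is a knave then Usha and Vik are both knights or both knaves" — True. ✓
Tavi is a knave, so "Usha is a knave" must be false — and it is.
Vik is a knight, so "Usha and Tavi are different types" must be True — and it is.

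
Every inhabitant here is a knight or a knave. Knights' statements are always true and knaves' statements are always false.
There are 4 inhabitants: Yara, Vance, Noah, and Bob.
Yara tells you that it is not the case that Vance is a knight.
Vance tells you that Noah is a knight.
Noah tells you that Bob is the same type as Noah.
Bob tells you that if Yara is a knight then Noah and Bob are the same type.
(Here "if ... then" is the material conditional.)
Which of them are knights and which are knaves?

Knights: Vance, Noah, and Bob. Knaves: Yara.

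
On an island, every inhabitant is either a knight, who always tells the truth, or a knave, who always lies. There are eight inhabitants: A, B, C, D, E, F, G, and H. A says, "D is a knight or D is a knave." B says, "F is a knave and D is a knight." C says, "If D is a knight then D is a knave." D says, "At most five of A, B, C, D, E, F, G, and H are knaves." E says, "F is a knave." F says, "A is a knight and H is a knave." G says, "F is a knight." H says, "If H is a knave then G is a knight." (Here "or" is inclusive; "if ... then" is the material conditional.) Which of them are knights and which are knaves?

Knights: A, B, D, E, and H. Knaves: C, F, and G.

A is a knight, so "D is a knight or D is a knave" must be true — and it is.
Since B is a knight, "F is a knave and D is a knight" needs to be true, which holds.
C is a knave, so "if D is a knight then D is a knave" must be False — and it is.
Since D is a knight, "at most five of A, B, C, D, E, F, G, and H are knaves" needs to be true, which holds.
E is a knight, so "F is a knave" must be true — and it is.
F (knave): "A is a knight and H is a knave" — False. ✓
Since G is a knave, "F is a knight" needs to be False, which holds.
H (knight): "if H is a knave then G is a knight" — true. ✓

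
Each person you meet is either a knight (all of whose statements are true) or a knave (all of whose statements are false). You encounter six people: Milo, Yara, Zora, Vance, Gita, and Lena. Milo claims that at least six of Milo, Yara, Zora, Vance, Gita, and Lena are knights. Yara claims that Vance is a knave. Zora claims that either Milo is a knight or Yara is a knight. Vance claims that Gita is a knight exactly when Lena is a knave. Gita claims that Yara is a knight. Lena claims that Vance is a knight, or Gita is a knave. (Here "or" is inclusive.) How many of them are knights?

2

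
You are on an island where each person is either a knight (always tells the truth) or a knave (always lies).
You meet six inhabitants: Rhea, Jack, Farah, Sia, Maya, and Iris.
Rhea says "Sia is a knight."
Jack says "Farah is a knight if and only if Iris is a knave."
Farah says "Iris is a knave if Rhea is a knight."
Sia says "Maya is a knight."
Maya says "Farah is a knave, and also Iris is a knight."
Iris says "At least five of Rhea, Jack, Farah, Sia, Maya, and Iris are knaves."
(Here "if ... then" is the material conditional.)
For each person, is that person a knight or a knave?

Rhea is a knave, Jack is a knight, Farah is a knight, Sia is a knave, Maya is a knave, and Iris is a knave.

Rhea is a knave, so "Sia is a knight" must be false — and it is.
Jack (knight): "Farah is a knight if and only if Iris is a knave" — True. ✓
Since Farah is a knight, "Iris is a knave if Rhea is a knight" needs to be True, which holds.
Sia is a knave, so "Maya is a knight" must be false — and it is.
Maya is a knave; "Farah is a knave, and also Iris is a knight" is false, as required.
Iris is a knave, so "at least five of Rhea, Jack, Farah, Sia, Maya, and Iris are knaves" must be false — and it is.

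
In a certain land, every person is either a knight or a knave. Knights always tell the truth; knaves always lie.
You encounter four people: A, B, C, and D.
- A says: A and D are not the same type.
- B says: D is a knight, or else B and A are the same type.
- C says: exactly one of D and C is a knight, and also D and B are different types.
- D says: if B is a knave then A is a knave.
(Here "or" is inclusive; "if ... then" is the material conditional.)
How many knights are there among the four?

1

The unique consistent assignment is A=knight, B=knave, C=knave, D=knave.
That has 1 knight.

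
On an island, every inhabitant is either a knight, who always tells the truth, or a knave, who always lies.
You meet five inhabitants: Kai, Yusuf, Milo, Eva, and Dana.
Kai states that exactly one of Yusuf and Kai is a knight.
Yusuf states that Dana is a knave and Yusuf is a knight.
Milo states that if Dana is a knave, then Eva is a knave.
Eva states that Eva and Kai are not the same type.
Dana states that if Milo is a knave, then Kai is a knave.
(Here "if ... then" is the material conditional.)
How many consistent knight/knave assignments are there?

2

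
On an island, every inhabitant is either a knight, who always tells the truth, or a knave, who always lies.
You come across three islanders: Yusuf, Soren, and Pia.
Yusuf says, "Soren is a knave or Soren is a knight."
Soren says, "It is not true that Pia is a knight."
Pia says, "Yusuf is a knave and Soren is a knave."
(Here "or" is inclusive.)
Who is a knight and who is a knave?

Yusuf is a knight, Soren is a knight, and Pia is a knave.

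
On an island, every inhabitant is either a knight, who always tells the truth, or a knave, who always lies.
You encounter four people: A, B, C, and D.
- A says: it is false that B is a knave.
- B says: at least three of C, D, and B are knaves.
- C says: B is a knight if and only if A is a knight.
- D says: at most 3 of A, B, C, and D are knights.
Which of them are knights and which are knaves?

A is a knave, B is a knave, C is a knight, and D is a knight.

Since A is a knave, "it is false that B is a knave" needs to be False, which holds.
B is a knave, and the claim "at least three of C, D, and B are knaves" is indeed False.
As a knight, C's statement "B is a knight if and only if A is a knight" should be true; it is.
D is a knight, so "at most 3 of A, B, C, and D are knights" must be true — and it is.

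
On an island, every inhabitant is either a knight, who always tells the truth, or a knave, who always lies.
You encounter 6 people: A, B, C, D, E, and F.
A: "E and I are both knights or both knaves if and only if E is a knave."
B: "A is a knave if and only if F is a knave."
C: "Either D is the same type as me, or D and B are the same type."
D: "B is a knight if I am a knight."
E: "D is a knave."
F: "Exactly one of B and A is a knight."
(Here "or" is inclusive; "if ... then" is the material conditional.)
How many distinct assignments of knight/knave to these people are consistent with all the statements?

0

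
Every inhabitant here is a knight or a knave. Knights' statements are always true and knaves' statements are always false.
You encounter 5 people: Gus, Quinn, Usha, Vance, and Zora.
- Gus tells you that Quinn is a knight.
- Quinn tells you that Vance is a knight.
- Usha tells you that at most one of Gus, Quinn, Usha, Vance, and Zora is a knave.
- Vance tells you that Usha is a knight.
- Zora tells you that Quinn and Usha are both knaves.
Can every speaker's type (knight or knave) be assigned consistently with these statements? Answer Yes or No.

One consistent assignment: Gus=knight, Quinn=knight, Usha=knight, Vance=knight, Zora=knave.

Yes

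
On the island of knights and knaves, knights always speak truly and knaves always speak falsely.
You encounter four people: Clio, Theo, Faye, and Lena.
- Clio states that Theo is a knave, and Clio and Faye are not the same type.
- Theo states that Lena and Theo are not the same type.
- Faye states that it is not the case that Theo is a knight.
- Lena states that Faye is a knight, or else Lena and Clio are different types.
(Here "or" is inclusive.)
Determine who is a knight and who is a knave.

As a knave, Clio's statement "Theo is a knave, and Clio and Faye are not the same type" should be false; it is.
Theo is a knight, so "Lena and Theo are not the same type" must be true — and it is.
As a knave, Faye's statement "it is not the case that Theo is a knight" should be false; it is.
Lena is a knave, and the claim "Faye is a knight, or else Lena and Clio are different types" is indeed false.

Clio is a knave, Theo is a knight, Faye is a knave, and Lena is a knave.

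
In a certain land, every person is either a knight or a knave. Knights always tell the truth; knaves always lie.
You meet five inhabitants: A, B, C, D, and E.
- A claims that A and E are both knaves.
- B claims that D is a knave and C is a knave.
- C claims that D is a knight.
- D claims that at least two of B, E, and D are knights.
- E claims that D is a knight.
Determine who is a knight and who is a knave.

Knights: C, D, and E. Knaves: A and B.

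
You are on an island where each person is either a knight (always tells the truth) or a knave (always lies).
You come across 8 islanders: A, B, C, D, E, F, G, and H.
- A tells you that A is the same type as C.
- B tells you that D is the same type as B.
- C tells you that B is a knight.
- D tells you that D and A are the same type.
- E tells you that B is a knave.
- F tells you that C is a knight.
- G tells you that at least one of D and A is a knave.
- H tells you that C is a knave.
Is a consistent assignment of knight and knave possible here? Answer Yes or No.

One consistent assignment: A=knight, B=knight, C=knight, D=knight, E=knave, F=knight, G=knave, H=knave.

Yes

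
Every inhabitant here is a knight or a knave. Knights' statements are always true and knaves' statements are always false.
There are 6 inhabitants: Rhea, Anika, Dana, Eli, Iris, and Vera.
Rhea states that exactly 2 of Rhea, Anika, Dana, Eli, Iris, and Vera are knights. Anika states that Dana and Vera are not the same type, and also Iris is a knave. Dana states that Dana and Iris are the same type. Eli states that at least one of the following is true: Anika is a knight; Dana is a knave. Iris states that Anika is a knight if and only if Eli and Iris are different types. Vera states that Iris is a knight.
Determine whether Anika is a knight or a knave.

Anika is a knave.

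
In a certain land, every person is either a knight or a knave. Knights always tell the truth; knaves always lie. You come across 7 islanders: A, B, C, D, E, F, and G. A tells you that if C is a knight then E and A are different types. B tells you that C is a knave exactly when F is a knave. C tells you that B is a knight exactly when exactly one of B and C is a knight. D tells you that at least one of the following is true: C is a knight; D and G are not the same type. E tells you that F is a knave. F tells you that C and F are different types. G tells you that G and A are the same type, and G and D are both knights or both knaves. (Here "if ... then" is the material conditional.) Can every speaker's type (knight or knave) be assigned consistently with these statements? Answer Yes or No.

No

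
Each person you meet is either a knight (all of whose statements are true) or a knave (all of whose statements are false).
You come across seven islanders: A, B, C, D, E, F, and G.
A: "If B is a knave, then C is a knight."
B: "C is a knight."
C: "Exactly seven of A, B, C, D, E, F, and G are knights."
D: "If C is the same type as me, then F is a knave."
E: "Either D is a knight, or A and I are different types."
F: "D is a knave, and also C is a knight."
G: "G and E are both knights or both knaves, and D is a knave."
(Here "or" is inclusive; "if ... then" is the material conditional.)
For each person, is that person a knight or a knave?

A is a knave, B is a knave, C is a knave, D is a knight, E is a knight, F is a knave, and G is a knave.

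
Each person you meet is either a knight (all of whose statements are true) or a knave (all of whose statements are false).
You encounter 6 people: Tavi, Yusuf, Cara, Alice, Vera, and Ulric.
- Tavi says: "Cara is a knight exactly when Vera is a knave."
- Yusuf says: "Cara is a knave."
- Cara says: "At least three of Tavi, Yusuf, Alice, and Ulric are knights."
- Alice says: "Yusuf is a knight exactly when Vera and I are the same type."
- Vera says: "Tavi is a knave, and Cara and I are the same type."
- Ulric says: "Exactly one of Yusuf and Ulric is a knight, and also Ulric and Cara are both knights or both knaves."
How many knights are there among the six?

4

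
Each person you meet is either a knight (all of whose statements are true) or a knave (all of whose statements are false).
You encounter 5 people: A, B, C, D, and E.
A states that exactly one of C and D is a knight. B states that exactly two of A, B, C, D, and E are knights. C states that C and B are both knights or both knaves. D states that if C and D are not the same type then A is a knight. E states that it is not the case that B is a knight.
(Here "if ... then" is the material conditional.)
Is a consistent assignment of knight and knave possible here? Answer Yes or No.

No

Checking all 32 assignments, each has at least one speaker whose statement's truth value contradicts their type.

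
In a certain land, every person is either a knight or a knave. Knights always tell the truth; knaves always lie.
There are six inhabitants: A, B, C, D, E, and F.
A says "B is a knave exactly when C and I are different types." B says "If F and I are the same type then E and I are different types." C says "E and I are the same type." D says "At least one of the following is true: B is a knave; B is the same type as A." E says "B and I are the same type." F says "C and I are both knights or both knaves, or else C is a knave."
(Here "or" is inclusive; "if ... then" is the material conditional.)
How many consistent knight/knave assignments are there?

2

Consistent assignments:
  A=knight, B=knight, C=knight, D=knight, E=knight, F=knave
  A=knave, B=knight, C=knight, D=knave, E=knight, F=knave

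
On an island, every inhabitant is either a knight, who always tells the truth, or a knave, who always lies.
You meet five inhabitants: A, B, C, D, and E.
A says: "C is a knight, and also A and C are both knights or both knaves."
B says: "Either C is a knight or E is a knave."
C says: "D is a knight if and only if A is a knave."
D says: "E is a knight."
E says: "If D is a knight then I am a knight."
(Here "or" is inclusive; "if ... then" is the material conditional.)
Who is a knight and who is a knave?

A is a knave; "C is a knight, and also A and C are both knights or both knaves" is false, as required.
B (knight): "either C is a knight or E is a knave" — True. ✓
C is a knight, and the claim "D is a knight if and only if A is a knave" is indeed True.
D is a knight; "E is a knight" is True, as required.
Since E is a knight, "if D is a knight then I am a knight" needs to be True, which holds.

Knights: B, C, D, and E. Knaves: A.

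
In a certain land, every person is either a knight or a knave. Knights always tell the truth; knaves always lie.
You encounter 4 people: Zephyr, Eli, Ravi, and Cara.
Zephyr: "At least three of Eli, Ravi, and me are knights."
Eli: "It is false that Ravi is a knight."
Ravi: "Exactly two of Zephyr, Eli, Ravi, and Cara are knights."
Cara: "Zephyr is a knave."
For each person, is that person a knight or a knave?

Knights: Ravi and Cara. Knaves: Zephyr and Eli.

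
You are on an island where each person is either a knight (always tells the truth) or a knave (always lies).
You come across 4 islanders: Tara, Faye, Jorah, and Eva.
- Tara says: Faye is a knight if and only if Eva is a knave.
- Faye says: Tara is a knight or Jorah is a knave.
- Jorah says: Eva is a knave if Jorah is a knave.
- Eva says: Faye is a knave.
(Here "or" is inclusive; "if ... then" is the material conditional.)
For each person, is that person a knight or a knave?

As a knight, Tara's statement "Faye is a knight if and only if Eva is a knave" should be True; it is.
Faye is a knight, and the claim "Tara is a knight or Jorah is a knave" is indeed True.
Jorah (knight): "Eva is a knave if Jorah is a knave" — True. ✓
Since Eva is a knave, "Faye is a knave" needs to be False, which holds.

Knights: Tara, Faye, and Jorah. Knaves: Eva.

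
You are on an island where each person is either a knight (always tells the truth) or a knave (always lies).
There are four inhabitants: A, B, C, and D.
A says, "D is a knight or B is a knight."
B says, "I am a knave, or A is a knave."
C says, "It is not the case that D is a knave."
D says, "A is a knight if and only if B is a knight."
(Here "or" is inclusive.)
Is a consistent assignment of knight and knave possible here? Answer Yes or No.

Checking all 16 assignments, each has at least one speaker whose statement's truth value contradicts their type.

No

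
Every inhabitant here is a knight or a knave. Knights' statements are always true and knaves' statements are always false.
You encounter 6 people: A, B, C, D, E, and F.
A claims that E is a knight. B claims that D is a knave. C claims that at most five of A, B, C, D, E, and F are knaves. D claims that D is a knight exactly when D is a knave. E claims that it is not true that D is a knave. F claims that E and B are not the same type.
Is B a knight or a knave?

Consistent assignments: {A=knave, B=knight, C=knight, D=knave, E=knave, F=knight}
In every consistent assignment, B is a knight.

B is a knight.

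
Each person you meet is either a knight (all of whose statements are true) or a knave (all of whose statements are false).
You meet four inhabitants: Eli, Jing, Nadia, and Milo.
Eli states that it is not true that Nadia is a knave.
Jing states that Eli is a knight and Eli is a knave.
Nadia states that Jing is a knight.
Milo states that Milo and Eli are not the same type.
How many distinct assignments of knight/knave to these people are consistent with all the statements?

2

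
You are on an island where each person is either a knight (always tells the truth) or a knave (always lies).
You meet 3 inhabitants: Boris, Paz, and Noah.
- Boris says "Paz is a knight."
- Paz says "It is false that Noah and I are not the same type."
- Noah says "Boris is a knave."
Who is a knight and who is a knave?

Boris is a knave, Paz is a knave, and Noah is a knight.

Boris is a knave; "Paz is a knight" is False, as required.
Paz is a knave, and the claim "it is false that Noah and I are not the same type" is indeed False.
Since Noah is a knight, "Boris is a knave" needs to be True, which holds.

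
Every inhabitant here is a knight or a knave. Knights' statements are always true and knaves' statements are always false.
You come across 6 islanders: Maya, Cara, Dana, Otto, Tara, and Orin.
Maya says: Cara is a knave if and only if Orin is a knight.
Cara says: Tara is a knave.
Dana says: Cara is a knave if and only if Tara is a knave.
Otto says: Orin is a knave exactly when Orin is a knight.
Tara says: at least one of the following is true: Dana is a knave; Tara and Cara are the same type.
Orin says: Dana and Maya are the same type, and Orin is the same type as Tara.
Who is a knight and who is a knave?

Maya (knave): "Cara is a knave if and only if Orin is a knight" — False. ✓
Cara is a knave, so "Tara is a knave" must be False — and it is.
Dana is a knave, and the claim "Cara is a knave if and only if Tara is a knave" is indeed False.
Otto is a knave, and the claim "Orin is a knave exactly when Orin is a knight" is indeed False.
Tara (knight): "at least one of the following is true: Dana is a knave; Tara and Cara are the same type" — true. ✓
As a knave, Orin's statement "Dana and Maya are the same type, and Orin is the same type as Tara" should be False; it is.

Maya is a knave, Cara is a knave, Dana is a knave, Otto is a knave, Tara is a knight, and Orin is a knave.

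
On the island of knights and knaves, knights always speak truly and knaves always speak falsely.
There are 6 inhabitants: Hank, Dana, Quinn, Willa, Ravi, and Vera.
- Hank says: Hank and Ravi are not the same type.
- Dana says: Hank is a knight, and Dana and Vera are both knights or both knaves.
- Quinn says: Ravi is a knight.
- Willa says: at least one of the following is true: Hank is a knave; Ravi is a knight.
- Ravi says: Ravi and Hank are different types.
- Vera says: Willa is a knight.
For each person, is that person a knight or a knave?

Hank is a knave, Dana is a knave, Quinn is a knave, Willa is a knight, Ravi is a knave, and Vera is a knight.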